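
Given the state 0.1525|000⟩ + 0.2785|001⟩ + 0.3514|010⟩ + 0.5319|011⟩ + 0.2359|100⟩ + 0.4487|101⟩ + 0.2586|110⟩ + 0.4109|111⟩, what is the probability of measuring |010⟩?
0.1235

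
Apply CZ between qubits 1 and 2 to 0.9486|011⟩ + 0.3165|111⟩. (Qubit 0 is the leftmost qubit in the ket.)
-0.9486|011⟩ - 0.3165|111⟩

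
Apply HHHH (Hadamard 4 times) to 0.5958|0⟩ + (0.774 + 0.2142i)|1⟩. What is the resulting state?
0.5958|0⟩ + (0.774 + 0.2142i)|1⟩

H² = I, so an even number of Hadamards cancels: H^4 = I and the state is unchanged.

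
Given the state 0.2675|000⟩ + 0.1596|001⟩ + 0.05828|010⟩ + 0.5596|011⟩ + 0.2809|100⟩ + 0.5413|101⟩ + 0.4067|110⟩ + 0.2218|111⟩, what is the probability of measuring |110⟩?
0.1654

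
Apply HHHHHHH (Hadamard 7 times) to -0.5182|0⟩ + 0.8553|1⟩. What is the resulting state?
0.2384|0⟩ - 0.9712|1⟩

H² = I, so H^7 = H: a single Hadamard. With (a, b) = (-0.5182, 0.8553), H gives ((a + b)/√2, (a − b)/√2) = (0.2384, -0.9712).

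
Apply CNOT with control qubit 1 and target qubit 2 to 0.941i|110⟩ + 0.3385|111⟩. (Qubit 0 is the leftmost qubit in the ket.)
0.3385|110⟩ + 0.941i|111⟩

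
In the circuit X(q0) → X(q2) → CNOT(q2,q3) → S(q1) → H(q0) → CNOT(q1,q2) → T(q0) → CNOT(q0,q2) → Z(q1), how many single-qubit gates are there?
6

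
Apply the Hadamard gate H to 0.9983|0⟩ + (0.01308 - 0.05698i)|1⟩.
(0.7152 - 0.04029i)|0⟩ + (0.6967 + 0.04029i)|1⟩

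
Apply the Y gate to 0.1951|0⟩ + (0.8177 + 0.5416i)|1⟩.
(0.5416 - 0.8177i)|0⟩ + 0.1951i|1⟩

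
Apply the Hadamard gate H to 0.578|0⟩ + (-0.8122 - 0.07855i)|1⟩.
(-0.1656 - 0.05554i)|0⟩ + (0.983 + 0.05554i)|1⟩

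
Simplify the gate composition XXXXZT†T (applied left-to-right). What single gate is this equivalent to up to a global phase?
Z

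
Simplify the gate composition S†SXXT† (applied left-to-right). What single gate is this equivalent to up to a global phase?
T†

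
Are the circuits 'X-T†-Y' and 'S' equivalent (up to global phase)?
No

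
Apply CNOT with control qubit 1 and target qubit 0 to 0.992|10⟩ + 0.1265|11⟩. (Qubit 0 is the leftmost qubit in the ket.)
0.1265|01⟩ + 0.992|10⟩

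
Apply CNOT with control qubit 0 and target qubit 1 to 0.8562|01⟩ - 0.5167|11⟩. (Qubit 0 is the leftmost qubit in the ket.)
0.8562|01⟩ - 0.5167|10⟩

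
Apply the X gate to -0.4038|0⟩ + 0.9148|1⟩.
0.9148|0⟩ - 0.4038|1⟩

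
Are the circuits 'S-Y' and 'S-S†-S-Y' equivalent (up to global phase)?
Yes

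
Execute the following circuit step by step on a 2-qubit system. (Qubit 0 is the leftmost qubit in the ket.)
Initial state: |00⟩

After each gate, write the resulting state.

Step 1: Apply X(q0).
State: |10⟩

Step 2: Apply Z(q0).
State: -|10⟩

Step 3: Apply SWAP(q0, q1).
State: -|01⟩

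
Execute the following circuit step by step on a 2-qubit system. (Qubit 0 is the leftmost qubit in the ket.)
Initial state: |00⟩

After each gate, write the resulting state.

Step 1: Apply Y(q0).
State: i|10⟩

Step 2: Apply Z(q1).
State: i|10⟩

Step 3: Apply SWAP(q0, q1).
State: i|01⟩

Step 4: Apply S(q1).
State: -|01⟩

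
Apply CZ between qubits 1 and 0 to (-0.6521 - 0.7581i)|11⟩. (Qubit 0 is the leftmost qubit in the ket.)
(0.6521 + 0.7581i)|11⟩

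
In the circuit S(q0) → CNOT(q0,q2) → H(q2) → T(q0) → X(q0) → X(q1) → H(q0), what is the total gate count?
7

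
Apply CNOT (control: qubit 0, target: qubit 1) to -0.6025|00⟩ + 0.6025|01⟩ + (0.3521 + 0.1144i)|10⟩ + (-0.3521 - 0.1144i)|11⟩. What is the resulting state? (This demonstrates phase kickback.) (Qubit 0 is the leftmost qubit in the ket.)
-0.6025|00⟩ + 0.6025|01⟩ + (-0.3521 - 0.1144i)|10⟩ + (0.3521 + 0.1144i)|11⟩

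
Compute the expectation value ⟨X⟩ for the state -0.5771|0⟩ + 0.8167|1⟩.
-0.9426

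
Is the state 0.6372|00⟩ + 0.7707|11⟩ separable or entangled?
Entangled

Writing the state as a|00⟩ + b|01⟩ + c|10⟩ + d|11⟩, it is a product state iff ad − bc = 0.
Here (a, b, c, d) = (0.6372, 0, 0, 0.7707): ad − bc = (0.6372)(0.7707) − (0)(0) = 0.4911 ≠ 0, so the state is entangled.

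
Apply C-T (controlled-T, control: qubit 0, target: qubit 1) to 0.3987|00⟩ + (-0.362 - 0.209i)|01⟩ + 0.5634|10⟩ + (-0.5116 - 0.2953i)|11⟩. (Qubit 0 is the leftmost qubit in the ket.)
0.3987|00⟩ + (-0.362 - 0.209i)|01⟩ + 0.5634|10⟩ + (-0.1529 - 0.5706i)|11⟩

C-T leaves the control-|0⟩ kets |00⟩, |01⟩ unchanged and applies T to qubit 1 on the control-|1⟩ pair (|10⟩, |11⟩).
T = [[1, 0], [0, (1/√2 + (1/√2)i)]].
With a = amp(|10⟩) = 0.5634 and b = amp(|11⟩) = (-0.5116 - 0.2953i):
new amp(|10⟩) = (1)·a = 0.5634
new amp(|11⟩) = (1/√2 + (1/√2)i)·b = (-0.1529 - 0.5706i)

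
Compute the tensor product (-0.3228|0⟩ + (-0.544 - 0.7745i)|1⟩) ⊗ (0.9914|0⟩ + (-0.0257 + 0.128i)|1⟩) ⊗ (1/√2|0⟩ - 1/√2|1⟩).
-0.2263|000⟩ + 0.2263|001⟩ + (0.005866 - 0.02922i)|010⟩ + (-0.005866 + 0.02922i)|011⟩ + (-0.3814 - 0.5429i)|100⟩ + (0.3814 + 0.5429i)|101⟩ + (0.07999 - 0.03516i)|110⟩ + (-0.07999 + 0.03516i)|111⟩

amp(|b₁b₂…⟩) = product of the factor amplitudes for bits b₁, b₂, …; only kets whose every factor amplitude is nonzero survive.
|000⟩: (-0.3228)(0.9914)(1/√2) = -0.2263
|001⟩: (-0.3228)(0.9914)(-1/√2) = 0.2263
|010⟩: (-0.3228)(-0.0257 + 0.128i)(1/√2) = (0.005866 - 0.02922i)
|011⟩: (-0.3228)(-0.0257 + 0.128i)(-1/√2) = (-0.005866 + 0.02922i)
|100⟩: (-0.544 - 0.7745i)(0.9914)(1/√2) = (-0.3814 - 0.5429i)
|101⟩: (-0.544 - 0.7745i)(0.9914)(-1/√2) = (0.3814 + 0.5429i)
|110⟩: (-0.544 - 0.7745i)(-0.0257 + 0.128i)(1/√2) = (0.07999 - 0.03516i)
|111⟩: (-0.544 - 0.7745i)(-0.0257 + 0.128i)(-1/√2) = (-0.07999 + 0.03516i)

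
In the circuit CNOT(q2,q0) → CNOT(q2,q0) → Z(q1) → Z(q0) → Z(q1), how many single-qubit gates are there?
3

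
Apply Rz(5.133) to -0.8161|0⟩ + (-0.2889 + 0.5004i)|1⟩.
(0.6848 + 0.4439i)|0⟩ + (-0.02975 - 0.577i)|1⟩

Rz(5.133) = [[e^(−iθ/2), 0], [0, e^(iθ/2)]] with e^(±iθ/2) = cos(θ/2) ± i·sin(θ/2); θ = 5.133, cos(θ/2) ≈ -0.839142, sin(θ/2) ≈ 0.543913.
With a = amp(|0⟩) = -0.8161 and b = amp(|1⟩) = (-0.2889 + 0.5004i):
new amp(|0⟩) = (-0.839142 - 0.543913i)·a = (0.6848 + 0.4439i)
new amp(|1⟩) = (-0.839142 + 0.543913i)·b = (-0.02975 - 0.577i)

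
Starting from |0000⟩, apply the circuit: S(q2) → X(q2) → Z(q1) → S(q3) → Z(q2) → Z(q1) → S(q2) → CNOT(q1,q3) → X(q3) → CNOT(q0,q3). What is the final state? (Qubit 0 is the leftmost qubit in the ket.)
-i|0011⟩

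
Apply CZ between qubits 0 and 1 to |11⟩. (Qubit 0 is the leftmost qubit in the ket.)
-|11⟩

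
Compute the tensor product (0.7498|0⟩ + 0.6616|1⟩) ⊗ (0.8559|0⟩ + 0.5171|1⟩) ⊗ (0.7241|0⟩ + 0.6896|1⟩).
0.4647|000⟩ + 0.4426|001⟩ + 0.2807|010⟩ + 0.2674|011⟩ + 0.41|100⟩ + 0.3905|101⟩ + 0.2477|110⟩ + 0.2359|111⟩

amp(|b₁b₂…⟩) = product of the factor amplitudes for bits b₁, b₂, …; only kets whose every factor amplitude is nonzero survive.
|000⟩: (0.7498)(0.8559)(0.7241) = 0.4647
|001⟩: (0.7498)(0.8559)(0.6896) = 0.4426
|010⟩: (0.7498)(0.5171)(0.7241) = 0.2807
|011⟩: (0.7498)(0.5171)(0.6896) = 0.2674
|100⟩: (0.6616)(0.8559)(0.7241) = 0.41
|101⟩: (0.6616)(0.8559)(0.6896) = 0.3905
|110⟩: (0.6616)(0.5171)(0.7241) = 0.2477
|111⟩: (0.6616)(0.5171)(0.6896) = 0.2359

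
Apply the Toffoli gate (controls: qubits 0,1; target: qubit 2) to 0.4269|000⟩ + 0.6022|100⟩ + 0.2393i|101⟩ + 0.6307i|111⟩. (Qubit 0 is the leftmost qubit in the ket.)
0.4269|000⟩ + 0.6022|100⟩ + 0.2393i|101⟩ + 0.6307i|110⟩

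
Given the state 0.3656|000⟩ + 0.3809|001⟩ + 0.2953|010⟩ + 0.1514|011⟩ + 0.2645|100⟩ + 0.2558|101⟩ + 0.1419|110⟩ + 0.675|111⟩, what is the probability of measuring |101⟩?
0.06543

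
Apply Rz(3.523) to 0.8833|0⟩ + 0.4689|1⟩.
(-0.1674 - 0.8673i)|0⟩ + (-0.08888 + 0.4604i)|1⟩

Rz(3.523) = [[e^(−iθ/2), 0], [0, e^(iθ/2)]] with e^(±iθ/2) = cos(θ/2) ± i·sin(θ/2); θ = 3.523, cos(θ/2) ≈ -0.18955, sin(θ/2) ≈ 0.981871.
With a = amp(|0⟩) = 0.8833 and b = amp(|1⟩) = 0.4689:
new amp(|0⟩) = (-0.18955 - 0.981871i)·a = (-0.1674 - 0.8673i)
new amp(|1⟩) = (-0.18955 + 0.981871i)·b = (-0.08888 + 0.4604i)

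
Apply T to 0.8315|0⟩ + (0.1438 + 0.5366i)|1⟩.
0.8315|0⟩ + (-0.2778 + 0.4811i)|1⟩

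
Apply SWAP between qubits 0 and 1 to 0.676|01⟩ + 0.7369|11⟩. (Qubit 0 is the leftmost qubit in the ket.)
0.676|10⟩ + 0.7369|11⟩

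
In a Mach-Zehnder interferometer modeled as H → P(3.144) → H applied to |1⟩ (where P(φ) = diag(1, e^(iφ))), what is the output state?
(1 + 0.001204i)|0⟩ + (0.000001449 - 0.001204i)|1⟩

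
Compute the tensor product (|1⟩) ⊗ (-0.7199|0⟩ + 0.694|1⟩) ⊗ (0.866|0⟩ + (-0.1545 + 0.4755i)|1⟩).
-0.6234|100⟩ + (0.1112 - 0.3423i)|101⟩ + 0.601|110⟩ + (-0.1072 + 0.33i)|111⟩

amp(|b₁b₂…⟩) = product of the factor amplitudes for bits b₁, b₂, …; only kets whose every factor amplitude is nonzero survive.
|100⟩: (1)(-0.7199)(0.866) = -0.6234
|101⟩: (1)(-0.7199)(-0.1545 + 0.4755i) = (0.1112 - 0.3423i)
|110⟩: (1)(0.694)(0.866) = 0.601
|111⟩: (1)(0.694)(-0.1545 + 0.4755i) = (-0.1072 + 0.33i)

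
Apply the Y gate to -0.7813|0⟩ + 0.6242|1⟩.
-0.6242i|0⟩ - 0.7813i|1⟩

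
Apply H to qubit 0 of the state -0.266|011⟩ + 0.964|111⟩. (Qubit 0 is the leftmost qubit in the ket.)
0.4936|011⟩ - 0.8697|111⟩

H on qubit 0 mixes each pair of kets that differ only in qubit 0: amplitudes (a, b) of (|…0…⟩, |…1…⟩) become ((a + b)/√2, (a − b)/√2). Kets absent from the input have amplitude 0.
(|011⟩, |111⟩): (a, b) = (-0.266, 0.964) → (0.4936, -0.8697)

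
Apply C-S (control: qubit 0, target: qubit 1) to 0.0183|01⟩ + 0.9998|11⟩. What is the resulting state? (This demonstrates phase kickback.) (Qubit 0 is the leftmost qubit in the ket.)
0.0183|01⟩ + 0.9998i|11⟩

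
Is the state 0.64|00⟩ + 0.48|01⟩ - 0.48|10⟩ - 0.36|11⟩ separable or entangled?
Separable

Writing the state as a|00⟩ + b|01⟩ + c|10⟩ + d|11⟩, it is a product state iff ad − bc = 0.
Here (a, b, c, d) = (0.64, 0.48, -0.48, -0.36): ad − bc = (0.64)(-0.36) − (0.48)(-0.48) = 0, so the state is separable.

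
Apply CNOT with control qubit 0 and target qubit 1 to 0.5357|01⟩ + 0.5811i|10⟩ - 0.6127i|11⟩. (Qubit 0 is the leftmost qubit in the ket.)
0.5357|01⟩ - 0.6127i|10⟩ + 0.5811i|11⟩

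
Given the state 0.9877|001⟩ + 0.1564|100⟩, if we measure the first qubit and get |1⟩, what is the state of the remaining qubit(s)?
|00⟩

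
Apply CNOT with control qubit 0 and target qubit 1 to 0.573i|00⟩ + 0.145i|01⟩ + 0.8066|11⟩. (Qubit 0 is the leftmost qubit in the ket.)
0.573i|00⟩ + 0.145i|01⟩ + 0.8066|10⟩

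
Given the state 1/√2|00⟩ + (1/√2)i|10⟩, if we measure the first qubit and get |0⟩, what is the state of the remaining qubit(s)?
|0⟩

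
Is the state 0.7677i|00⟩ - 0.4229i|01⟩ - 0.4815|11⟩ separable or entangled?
Entangled

Writing the state as a|00⟩ + b|01⟩ + c|10⟩ + d|11⟩, it is a product state iff ad − bc = 0.
Here (a, b, c, d) = (0.7677i, -0.4229i, 0, -0.4815): ad − bc = (0.7677i)(-0.4815) − (-0.4229i)(0) = -0.3696i ≠ 0, so the state is entangled.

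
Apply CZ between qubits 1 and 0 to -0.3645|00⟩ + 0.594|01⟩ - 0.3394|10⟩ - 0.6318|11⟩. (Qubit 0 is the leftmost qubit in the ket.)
-0.3645|00⟩ + 0.594|01⟩ - 0.3394|10⟩ + 0.6318|11⟩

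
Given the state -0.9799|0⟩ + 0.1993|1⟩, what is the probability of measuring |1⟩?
0.03972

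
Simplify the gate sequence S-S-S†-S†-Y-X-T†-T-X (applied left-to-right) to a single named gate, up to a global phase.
Y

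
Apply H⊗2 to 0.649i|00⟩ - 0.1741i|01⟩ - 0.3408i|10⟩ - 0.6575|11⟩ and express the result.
(-0.3288 + 0.06705i)|00⟩ + (0.3288 + 0.2412i)|01⟩ + (0.3288 + 0.4079i)|10⟩ + (-0.3288 + 0.582i)|11⟩

H⊗2 gives amp(|y⟩) = (1/2) Σ_x (−1)^(x·y) amp(|x⟩), where x·y is the number of positions in which both x and y have a 1.
|00⟩: (0.649i - 0.1741i - 0.3408i - 0.6575)/2 = (-0.3288 + 0.06705i)
|01⟩: (0.649i + 0.1741i - 0.3408i + 0.6575)/2 = (0.3288 + 0.2412i)
|10⟩: (0.649i - 0.1741i + 0.3408i + 0.6575)/2 = (0.3288 + 0.4079i)
|11⟩: (0.649i + 0.1741i + 0.3408i - 0.6575)/2 = (-0.3288 + 0.582i)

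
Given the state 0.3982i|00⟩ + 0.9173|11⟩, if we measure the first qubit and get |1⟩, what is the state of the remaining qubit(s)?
|1⟩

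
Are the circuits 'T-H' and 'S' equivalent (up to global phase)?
No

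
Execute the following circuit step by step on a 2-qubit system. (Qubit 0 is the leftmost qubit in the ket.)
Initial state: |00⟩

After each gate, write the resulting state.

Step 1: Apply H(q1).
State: 1/√2|00⟩ + 1/√2|01⟩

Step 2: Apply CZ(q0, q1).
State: 1/√2|00⟩ + 1/√2|01⟩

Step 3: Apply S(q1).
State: 1/√2|00⟩ + (1/√2)i|01⟩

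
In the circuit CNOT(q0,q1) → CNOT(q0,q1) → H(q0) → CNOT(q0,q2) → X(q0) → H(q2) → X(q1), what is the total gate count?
7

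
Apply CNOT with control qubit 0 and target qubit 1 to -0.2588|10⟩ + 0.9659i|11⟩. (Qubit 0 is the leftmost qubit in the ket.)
0.9659i|10⟩ - 0.2588|11⟩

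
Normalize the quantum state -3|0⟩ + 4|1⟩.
-0.6|0⟩ + 0.8|1⟩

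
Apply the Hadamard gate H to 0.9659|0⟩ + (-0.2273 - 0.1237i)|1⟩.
(0.5223 - 0.08747i)|0⟩ + (0.8437 + 0.08747i)|1⟩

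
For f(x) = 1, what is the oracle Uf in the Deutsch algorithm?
I ⊗ X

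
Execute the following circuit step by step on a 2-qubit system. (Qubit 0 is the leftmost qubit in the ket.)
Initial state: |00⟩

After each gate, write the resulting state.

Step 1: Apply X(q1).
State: |01⟩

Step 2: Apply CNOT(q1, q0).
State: |11⟩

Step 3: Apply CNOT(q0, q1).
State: |10⟩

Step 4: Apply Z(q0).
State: -|10⟩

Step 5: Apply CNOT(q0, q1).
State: -|11⟩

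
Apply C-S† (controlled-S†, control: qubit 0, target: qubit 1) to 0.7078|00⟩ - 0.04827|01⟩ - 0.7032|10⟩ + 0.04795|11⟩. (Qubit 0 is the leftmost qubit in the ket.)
0.7078|00⟩ - 0.04827|01⟩ - 0.7032|10⟩ - 0.04795i|11⟩

C-S† leaves the control-|0⟩ kets |00⟩, |01⟩ unchanged and applies S† to qubit 1 on the control-|1⟩ pair (|10⟩, |11⟩).
S† = [[1, 0], [0, -i]].
With a = amp(|10⟩) = -0.7032 and b = amp(|11⟩) = 0.04795:
new amp(|10⟩) = (1)·a = -0.7032
new amp(|11⟩) = (-i)·b = -0.04795i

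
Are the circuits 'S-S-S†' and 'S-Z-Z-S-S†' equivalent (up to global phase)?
Yes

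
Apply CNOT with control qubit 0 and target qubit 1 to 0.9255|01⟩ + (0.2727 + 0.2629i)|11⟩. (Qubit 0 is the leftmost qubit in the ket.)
0.9255|01⟩ + (0.2727 + 0.2629i)|10⟩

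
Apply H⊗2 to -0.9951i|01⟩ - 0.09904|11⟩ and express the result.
(-0.04952 - 0.4976i)|00⟩ + (0.04952 + 0.4976i)|01⟩ + (0.04952 - 0.4976i)|10⟩ + (-0.04952 + 0.4976i)|11⟩

H⊗2 gives amp(|y⟩) = (1/2) Σ_x (−1)^(x·y) amp(|x⟩), where x·y is the number of positions in which both x and y have a 1.
|00⟩: (-0.9951i - 0.09904)/2 = (-0.04952 - 0.4976i)
|01⟩: (0.9951i + 0.09904)/2 = (0.04952 + 0.4976i)
|10⟩: (-0.9951i + 0.09904)/2 = (0.04952 - 0.4976i)
|11⟩: (0.9951i - 0.09904)/2 = (-0.04952 + 0.4976i)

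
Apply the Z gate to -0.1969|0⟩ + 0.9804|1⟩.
-0.1969|0⟩ - 0.9804|1⟩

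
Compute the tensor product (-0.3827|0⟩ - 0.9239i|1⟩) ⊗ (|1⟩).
-0.3827|01⟩ - 0.9239i|11⟩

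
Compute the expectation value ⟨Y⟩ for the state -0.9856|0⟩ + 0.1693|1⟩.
0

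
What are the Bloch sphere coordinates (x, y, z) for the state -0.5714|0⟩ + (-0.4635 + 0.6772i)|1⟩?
(0.5297, -0.7739, -0.3469)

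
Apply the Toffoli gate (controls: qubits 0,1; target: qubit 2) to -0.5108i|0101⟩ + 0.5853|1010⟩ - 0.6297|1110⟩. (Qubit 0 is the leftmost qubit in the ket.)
-0.5108i|0101⟩ + 0.5853|1010⟩ - 0.6297|1100⟩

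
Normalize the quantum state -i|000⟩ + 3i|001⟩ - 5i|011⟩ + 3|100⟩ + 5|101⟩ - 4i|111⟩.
-0.1085i|000⟩ + 0.3254i|001⟩ - 0.5423i|011⟩ + 0.3254|100⟩ + 0.5423|101⟩ - 0.4339i|111⟩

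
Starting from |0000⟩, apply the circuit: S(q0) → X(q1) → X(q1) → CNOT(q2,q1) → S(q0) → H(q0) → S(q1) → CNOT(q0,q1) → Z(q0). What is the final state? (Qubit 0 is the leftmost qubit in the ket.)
1/√2|0000⟩ - 1/√2|1100⟩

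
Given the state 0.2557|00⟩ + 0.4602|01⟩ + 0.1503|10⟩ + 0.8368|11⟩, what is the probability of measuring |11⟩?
0.7002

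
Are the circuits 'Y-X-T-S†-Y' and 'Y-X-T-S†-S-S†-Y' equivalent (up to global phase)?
Yes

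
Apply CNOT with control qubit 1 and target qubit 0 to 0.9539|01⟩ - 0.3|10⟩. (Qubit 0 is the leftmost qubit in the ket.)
-0.3|10⟩ + 0.9539|11⟩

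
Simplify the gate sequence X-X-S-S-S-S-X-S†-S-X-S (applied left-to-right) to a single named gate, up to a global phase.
S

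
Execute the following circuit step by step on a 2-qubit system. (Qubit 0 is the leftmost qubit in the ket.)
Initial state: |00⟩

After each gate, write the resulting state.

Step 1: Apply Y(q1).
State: i|01⟩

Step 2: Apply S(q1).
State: -|01⟩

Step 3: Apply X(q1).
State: -|00⟩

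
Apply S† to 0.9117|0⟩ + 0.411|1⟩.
0.9117|0⟩ - 0.411i|1⟩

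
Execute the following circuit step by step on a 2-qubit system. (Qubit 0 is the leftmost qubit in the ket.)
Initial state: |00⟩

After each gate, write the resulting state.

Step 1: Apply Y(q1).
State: i|01⟩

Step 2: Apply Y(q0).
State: -|11⟩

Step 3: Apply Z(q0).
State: |11⟩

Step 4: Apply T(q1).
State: (1/√2 + (1/√2)i)|11⟩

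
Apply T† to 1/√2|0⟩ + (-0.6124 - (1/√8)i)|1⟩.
1/√2|0⟩ + (-0.683 + 0.183i)|1⟩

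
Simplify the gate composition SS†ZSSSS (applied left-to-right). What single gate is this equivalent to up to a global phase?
Z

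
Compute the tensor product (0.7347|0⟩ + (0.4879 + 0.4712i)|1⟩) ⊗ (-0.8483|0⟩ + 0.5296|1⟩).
-0.6232|00⟩ + 0.3891|01⟩ + (-0.4139 - 0.3997i)|10⟩ + (0.2584 + 0.2495i)|11⟩

amp(|b₁b₂…⟩) = product of the factor amplitudes for bits b₁, b₂, …; only kets whose every factor amplitude is nonzero survive.
|00⟩: (0.7347)(-0.8483) = -0.6232
|01⟩: (0.7347)(0.5296) = 0.3891
|10⟩: (0.4879 + 0.4712i)(-0.8483) = (-0.4139 - 0.3997i)
|11⟩: (0.4879 + 0.4712i)(0.5296) = (0.2584 + 0.2495i)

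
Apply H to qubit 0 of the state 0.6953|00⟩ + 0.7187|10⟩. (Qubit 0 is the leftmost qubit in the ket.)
0.9998|00⟩ - 0.01655|10⟩

H on qubit 0 mixes each pair of kets that differ only in qubit 0: amplitudes (a, b) of (|…0…⟩, |…1…⟩) become ((a + b)/√2, (a − b)/√2). Kets absent from the input have amplitude 0.
(|00⟩, |10⟩): (a, b) = (0.6953, 0.7187) → (0.9998, -0.01655)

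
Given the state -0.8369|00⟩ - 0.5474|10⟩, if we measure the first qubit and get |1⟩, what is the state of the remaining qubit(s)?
-|0⟩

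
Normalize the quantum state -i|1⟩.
-i|1⟩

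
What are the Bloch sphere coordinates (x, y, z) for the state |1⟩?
(0, 0, -1)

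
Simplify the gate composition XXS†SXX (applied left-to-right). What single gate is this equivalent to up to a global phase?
I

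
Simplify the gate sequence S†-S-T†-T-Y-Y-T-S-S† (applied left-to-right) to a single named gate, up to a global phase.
T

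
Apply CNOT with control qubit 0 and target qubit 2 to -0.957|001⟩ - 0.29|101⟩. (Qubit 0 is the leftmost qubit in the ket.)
-0.957|001⟩ - 0.29|100⟩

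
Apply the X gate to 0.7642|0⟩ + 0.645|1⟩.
0.645|0⟩ + 0.7642|1⟩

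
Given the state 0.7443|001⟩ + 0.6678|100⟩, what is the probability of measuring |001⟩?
0.554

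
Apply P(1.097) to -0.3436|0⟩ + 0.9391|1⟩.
-0.3436|0⟩ + (0.4285 + 0.8357i)|1⟩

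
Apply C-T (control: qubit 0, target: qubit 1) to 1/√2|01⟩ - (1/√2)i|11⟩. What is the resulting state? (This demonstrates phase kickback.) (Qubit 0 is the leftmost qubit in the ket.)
1/√2|01⟩ + (1/2 - (1/2)i)|11⟩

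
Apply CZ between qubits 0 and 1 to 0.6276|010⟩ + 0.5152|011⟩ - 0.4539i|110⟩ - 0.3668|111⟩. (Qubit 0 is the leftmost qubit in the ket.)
0.6276|010⟩ + 0.5152|011⟩ + 0.4539i|110⟩ + 0.3668|111⟩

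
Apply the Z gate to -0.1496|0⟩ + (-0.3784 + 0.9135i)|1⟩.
-0.1496|0⟩ + (0.3784 - 0.9135i)|1⟩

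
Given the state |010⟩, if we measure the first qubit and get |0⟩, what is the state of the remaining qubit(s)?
|10⟩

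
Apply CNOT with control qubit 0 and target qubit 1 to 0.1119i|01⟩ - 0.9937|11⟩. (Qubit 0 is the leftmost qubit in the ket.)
0.1119i|01⟩ - 0.9937|10⟩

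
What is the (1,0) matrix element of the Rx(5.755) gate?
-0.261i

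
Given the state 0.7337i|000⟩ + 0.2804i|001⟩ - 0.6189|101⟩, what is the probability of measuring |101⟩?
0.383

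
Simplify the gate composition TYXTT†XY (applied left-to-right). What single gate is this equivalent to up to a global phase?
T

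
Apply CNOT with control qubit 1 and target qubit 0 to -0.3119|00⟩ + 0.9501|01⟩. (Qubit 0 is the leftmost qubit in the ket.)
-0.3119|00⟩ + 0.9501|11⟩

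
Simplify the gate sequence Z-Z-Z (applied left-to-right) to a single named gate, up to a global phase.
Z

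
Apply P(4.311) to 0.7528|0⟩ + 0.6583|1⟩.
0.7528|0⟩ + (-0.2572 - 0.606i)|1⟩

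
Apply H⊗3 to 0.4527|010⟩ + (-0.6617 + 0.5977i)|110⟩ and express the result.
(-0.07389 + 0.2113i)|000⟩ + (-0.07389 + 0.2113i)|001⟩ + (0.07389 - 0.2113i)|010⟩ + (0.07389 - 0.2113i)|011⟩ + (0.394 - 0.2113i)|100⟩ + (0.394 - 0.2113i)|101⟩ + (-0.394 + 0.2113i)|110⟩ + (-0.394 + 0.2113i)|111⟩

H⊗3 gives amp(|y⟩) = (1/2√2) Σ_x (−1)^(x·y) amp(|x⟩), where x·y is the number of positions in which both x and y have a 1.
|000⟩: (0.4527 + (-0.6617 + 0.5977i))/(2√2) = (-0.07389 + 0.2113i)
|001⟩: (0.4527 + (-0.6617 + 0.5977i))/(2√2) = (-0.07389 + 0.2113i)
|010⟩: (-0.4527 - (-0.6617 + 0.5977i))/(2√2) = (0.07389 - 0.2113i)
|011⟩: (-0.4527 - (-0.6617 + 0.5977i))/(2√2) = (0.07389 - 0.2113i)
|100⟩: (0.4527 - (-0.6617 + 0.5977i))/(2√2) = (0.394 - 0.2113i)
|101⟩: (0.4527 - (-0.6617 + 0.5977i))/(2√2) = (0.394 - 0.2113i)
|110⟩: (-0.4527 + (-0.6617 + 0.5977i))/(2√2) = (-0.394 + 0.2113i)
|111⟩: (-0.4527 + (-0.6617 + 0.5977i))/(2√2) = (-0.394 + 0.2113i)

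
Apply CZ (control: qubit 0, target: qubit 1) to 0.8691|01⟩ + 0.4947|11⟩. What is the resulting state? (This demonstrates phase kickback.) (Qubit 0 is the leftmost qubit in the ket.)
0.8691|01⟩ - 0.4947|11⟩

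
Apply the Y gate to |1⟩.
-i|0⟩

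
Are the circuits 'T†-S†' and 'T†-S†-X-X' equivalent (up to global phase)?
Yes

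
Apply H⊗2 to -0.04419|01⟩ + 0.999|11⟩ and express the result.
0.4774|00⟩ - 0.4774|01⟩ - 0.5216|10⟩ + 0.5216|11⟩

H⊗2 gives amp(|y⟩) = (1/2) Σ_x (−1)^(x·y) amp(|x⟩), where x·y is the number of positions in which both x and y have a 1.
|00⟩: (-0.04419 + 0.999)/2 = 0.4774
|01⟩: (0.04419 - 0.999)/2 = -0.4774
|10⟩: (-0.04419 - 0.999)/2 = -0.5216
|11⟩: (0.04419 + 0.999)/2 = 0.5216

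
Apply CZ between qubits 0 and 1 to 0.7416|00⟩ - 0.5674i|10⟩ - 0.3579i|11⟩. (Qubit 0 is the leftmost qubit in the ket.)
0.7416|00⟩ - 0.5674i|10⟩ + 0.3579i|11⟩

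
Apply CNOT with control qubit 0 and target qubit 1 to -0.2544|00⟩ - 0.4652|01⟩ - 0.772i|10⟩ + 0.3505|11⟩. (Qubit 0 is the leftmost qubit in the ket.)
-0.2544|00⟩ - 0.4652|01⟩ + 0.3505|10⟩ - 0.772i|11⟩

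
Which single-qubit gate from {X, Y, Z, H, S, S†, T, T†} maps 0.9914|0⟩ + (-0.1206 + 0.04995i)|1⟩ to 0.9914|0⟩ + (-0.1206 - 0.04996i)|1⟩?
T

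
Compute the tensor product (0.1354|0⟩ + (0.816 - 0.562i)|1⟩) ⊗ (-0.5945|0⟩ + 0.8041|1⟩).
-0.0805|00⟩ + 0.1089|01⟩ + (-0.4851 + 0.3341i)|10⟩ + (0.6561 - 0.4519i)|11⟩

amp(|b₁b₂…⟩) = product of the factor amplitudes for bits b₁, b₂, …; only kets whose every factor amplitude is nonzero survive.
|00⟩: (0.1354)(-0.5945) = -0.0805
|01⟩: (0.1354)(0.8041) = 0.1089
|10⟩: (0.816 - 0.562i)(-0.5945) = (-0.4851 + 0.3341i)
|11⟩: (0.816 - 0.562i)(0.8041) = (0.6561 - 0.4519i)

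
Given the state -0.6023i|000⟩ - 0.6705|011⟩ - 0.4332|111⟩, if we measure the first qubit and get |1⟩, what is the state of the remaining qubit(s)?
-|11⟩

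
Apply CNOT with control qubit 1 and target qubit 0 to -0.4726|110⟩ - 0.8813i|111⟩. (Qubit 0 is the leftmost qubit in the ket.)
-0.4726|010⟩ - 0.8813i|011⟩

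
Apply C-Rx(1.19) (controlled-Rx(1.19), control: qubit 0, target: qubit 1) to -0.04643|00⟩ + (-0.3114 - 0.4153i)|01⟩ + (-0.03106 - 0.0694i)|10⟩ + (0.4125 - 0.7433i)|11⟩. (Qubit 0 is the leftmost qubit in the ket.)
-0.04643|00⟩ + (-0.3114 - 0.4153i)|01⟩ + (-0.4423 - 0.2887i)|10⟩ + (0.3027 - 0.5982i)|11⟩

C-Rx(1.19) leaves the control-|0⟩ kets |00⟩, |01⟩ unchanged and applies Rx(1.19) to qubit 1 on the control-|1⟩ pair (|10⟩, |11⟩).
Rx(1.19) = [[cos(θ/2), −i·sin(θ/2)], [−i·sin(θ/2), cos(θ/2)]]; θ = 1.19, cos(θ/2) ≈ 0.828148, sin(θ/2) ≈ 0.560509.
With a = amp(|10⟩) = (-0.03106 - 0.0694i) and b = amp(|11⟩) = (0.4125 - 0.7433i):
new amp(|10⟩) = (0.828148)·a + (-0.560509i)·b = (-0.4423 - 0.2887i)
new amp(|11⟩) = (-0.560509i)·a + (0.828148)·b = (0.3027 - 0.5982i)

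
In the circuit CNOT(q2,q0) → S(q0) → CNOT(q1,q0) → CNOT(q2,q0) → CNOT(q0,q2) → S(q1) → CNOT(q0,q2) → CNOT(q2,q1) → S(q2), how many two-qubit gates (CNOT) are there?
6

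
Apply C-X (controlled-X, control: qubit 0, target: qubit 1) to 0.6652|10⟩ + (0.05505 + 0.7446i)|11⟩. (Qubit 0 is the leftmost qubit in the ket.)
(0.05505 + 0.7446i)|10⟩ + 0.6652|11⟩

C-X leaves the control-|0⟩ kets |00⟩, |01⟩ unchanged and applies X to qubit 1 on the control-|1⟩ pair (|10⟩, |11⟩).
X = [[0, 1], [1, 0]].
With a = amp(|10⟩) = 0.6652 and b = amp(|11⟩) = (0.05505 + 0.7446i):
new amp(|10⟩) = (1)·b = (0.05505 + 0.7446i)
new amp(|11⟩) = (1)·a = 0.6652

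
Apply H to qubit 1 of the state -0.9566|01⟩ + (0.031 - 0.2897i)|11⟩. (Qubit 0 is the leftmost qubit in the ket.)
-0.6764|00⟩ + 0.6764|01⟩ + (0.02192 - 0.2048i)|10⟩ + (-0.02192 + 0.2048i)|11⟩

H on qubit 1 mixes each pair of kets that differ only in qubit 1: amplitudes (a, b) of (|…0…⟩, |…1…⟩) become ((a + b)/√2, (a − b)/√2). Kets absent from the input have amplitude 0.
(|00⟩, |01⟩): (a, b) = (0, -0.9566) → (-0.6764, 0.6764)
(|10⟩, |11⟩): (a, b) = (0, (0.031 - 0.2897i)) → ((0.02192 - 0.2048i), (-0.02192 + 0.2048i))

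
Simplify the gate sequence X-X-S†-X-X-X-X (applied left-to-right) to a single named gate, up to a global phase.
S†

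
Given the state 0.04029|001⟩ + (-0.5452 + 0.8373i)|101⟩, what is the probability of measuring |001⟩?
0.001623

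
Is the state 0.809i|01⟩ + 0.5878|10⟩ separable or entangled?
Entangled

Writing the state as a|00⟩ + b|01⟩ + c|10⟩ + d|11⟩, it is a product state iff ad − bc = 0.
Here (a, b, c, d) = (0, 0.809i, 0.5878, 0): ad − bc = (0)(0) − (0.809i)(0.5878) = -0.4755i ≠ 0, so the state is entangled.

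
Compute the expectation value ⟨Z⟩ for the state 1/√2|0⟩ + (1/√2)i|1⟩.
0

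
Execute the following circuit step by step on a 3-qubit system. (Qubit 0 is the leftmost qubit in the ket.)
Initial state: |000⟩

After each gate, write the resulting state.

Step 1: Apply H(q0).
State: 1/√2|000⟩ + 1/√2|100⟩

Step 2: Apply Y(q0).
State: -(1/√2)i|000⟩ + (1/√2)i|100⟩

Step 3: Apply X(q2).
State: -(1/√2)i|001⟩ + (1/√2)i|101⟩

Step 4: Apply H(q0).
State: -i|101⟩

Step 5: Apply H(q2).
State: -(1/√2)i|100⟩ + (1/√2)i|101⟩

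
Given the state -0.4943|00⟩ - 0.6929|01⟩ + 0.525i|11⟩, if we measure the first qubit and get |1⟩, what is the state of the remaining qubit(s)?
i|1⟩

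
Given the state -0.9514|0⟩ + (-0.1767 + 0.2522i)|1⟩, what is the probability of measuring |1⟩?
0.09483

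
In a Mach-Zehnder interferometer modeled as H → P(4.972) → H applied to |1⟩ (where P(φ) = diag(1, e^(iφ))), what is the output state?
(0.3716 + 0.4832i)|0⟩ + (0.6284 - 0.4832i)|1⟩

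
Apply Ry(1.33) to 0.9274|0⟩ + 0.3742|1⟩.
0.4989|0⟩ + 0.8667|1⟩

Ry(1.33) = [[cos(θ/2), −sin(θ/2)], [sin(θ/2), cos(θ/2)]]; θ = 1.33, cos(θ/2) ≈ 0.786917, sin(θ/2) ≈ 0.617059.
With a = amp(|0⟩) = 0.9274 and b = amp(|1⟩) = 0.3742:
new amp(|0⟩) = (0.786917)·a + (-0.617059)·b = 0.4989
new amp(|1⟩) = (0.617059)·a + (0.786917)·b = 0.8667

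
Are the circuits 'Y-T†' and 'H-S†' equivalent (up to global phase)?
No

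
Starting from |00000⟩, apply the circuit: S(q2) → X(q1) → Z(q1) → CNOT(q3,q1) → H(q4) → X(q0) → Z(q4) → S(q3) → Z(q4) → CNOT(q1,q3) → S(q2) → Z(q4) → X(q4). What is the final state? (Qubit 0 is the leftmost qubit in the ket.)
1/√2|11010⟩ - 1/√2|11011⟩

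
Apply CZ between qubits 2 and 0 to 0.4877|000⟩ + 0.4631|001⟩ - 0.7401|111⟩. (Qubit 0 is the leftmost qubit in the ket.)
0.4877|000⟩ + 0.4631|001⟩ + 0.7401|111⟩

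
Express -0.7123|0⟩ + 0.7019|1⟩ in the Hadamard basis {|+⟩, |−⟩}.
-0.007354|+⟩ - |−⟩

With |ψ⟩ = α|0⟩ + β|1⟩, the Hadamard-basis coefficients are ⟨+|ψ⟩ = (α + β)/√2 and ⟨−|ψ⟩ = (α − β)/√2.
Here α = -0.7123, β = 0.7019: (α + β)/√2 = -0.007354, (α − β)/√2 = -1.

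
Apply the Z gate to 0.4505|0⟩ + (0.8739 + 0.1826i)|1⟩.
0.4505|0⟩ + (-0.8739 - 0.1826i)|1⟩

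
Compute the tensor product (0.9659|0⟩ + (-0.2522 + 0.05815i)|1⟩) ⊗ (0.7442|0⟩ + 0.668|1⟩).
0.7188|00⟩ + 0.6452|01⟩ + (-0.1877 + 0.04328i)|10⟩ + (-0.1685 + 0.03884i)|11⟩

amp(|b₁b₂…⟩) = product of the factor amplitudes for bits b₁, b₂, …; only kets whose every factor amplitude is nonzero survive.
|00⟩: (0.9659)(0.7442) = 0.7188
|01⟩: (0.9659)(0.668) = 0.6452
|10⟩: (-0.2522 + 0.05815i)(0.7442) = (-0.1877 + 0.04328i)
|11⟩: (-0.2522 + 0.05815i)(0.668) = (-0.1685 + 0.03884i)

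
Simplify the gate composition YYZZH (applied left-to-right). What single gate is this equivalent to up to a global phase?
H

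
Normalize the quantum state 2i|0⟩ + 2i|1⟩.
(1/√2)i|0⟩ + (1/√2)i|1⟩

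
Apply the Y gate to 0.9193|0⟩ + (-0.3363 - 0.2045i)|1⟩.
(-0.2045 + 0.3363i)|0⟩ + 0.9193i|1⟩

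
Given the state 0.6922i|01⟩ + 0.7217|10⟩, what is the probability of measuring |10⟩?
0.5209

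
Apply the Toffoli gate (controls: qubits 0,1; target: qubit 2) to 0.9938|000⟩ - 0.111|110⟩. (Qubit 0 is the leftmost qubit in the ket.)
0.9938|000⟩ - 0.111|111⟩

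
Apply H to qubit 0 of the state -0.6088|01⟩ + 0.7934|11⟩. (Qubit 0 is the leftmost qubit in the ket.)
0.1305|01⟩ - 0.9915|11⟩

H on qubit 0 mixes each pair of kets that differ only in qubit 0: amplitudes (a, b) of (|…0…⟩, |…1…⟩) become ((a + b)/√2, (a − b)/√2). Kets absent from the input have amplitude 0.
(|01⟩, |11⟩): (a, b) = (-0.6088, 0.7934) → (0.1305, -0.9915)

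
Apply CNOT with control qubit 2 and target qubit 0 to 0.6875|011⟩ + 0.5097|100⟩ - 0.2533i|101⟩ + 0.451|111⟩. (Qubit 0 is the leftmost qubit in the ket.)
-0.2533i|001⟩ + 0.451|011⟩ + 0.5097|100⟩ + 0.6875|111⟩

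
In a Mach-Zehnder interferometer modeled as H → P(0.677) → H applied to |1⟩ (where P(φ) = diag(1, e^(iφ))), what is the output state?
(0.1103 - 0.3132i)|0⟩ + (0.8897 + 0.3132i)|1⟩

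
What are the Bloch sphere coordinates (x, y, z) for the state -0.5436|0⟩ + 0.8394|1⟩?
(-0.9126, 0, -0.4091)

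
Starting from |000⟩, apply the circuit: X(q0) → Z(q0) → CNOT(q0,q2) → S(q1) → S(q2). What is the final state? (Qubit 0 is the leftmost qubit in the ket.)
-i|101⟩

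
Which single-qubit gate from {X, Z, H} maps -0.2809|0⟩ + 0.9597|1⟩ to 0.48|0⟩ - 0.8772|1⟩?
H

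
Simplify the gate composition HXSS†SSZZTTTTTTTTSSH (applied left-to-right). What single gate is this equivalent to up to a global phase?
Z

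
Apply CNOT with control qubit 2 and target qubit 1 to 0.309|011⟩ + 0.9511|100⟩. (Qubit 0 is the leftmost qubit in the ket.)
0.309|001⟩ + 0.9511|100⟩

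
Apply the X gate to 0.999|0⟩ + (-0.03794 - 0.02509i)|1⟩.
(-0.03794 - 0.02509i)|0⟩ + 0.999|1⟩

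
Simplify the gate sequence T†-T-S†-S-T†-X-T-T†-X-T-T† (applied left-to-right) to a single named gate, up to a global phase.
T†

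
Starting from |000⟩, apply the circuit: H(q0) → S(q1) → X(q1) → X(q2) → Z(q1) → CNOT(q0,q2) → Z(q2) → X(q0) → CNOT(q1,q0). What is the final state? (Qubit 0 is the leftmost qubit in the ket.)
1/√2|011⟩ - 1/√2|110⟩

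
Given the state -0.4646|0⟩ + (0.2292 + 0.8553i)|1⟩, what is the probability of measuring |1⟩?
0.7841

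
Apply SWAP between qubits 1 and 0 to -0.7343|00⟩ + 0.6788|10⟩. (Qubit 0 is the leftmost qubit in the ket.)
-0.7343|00⟩ + 0.6788|01⟩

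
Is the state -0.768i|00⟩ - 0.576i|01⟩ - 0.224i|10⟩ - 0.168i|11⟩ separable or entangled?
Separable

Writing the state as a|00⟩ + b|01⟩ + c|10⟩ + d|11⟩, it is a product state iff ad − bc = 0.
Here (a, b, c, d) = (-0.768i, -0.576i, -0.224i, -0.168i): ad − bc = (-0.768i)(-0.168i) − (-0.576i)(-0.224i) = 0, so the state is separable.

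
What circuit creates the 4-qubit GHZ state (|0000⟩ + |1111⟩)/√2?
H(q0) → CNOT(q0,q1) → CNOT(q0,q2) → CNOT(q0,q3)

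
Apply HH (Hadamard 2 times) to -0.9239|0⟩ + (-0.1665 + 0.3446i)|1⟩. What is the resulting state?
-0.9239|0⟩ + (-0.1665 + 0.3446i)|1⟩

H² = I, so an even number of Hadamards cancels: H^2 = I and the state is unchanged.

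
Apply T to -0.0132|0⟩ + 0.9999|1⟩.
-0.0132|0⟩ + (0.707 + 0.707i)|1⟩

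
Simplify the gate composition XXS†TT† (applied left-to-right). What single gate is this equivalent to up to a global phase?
S†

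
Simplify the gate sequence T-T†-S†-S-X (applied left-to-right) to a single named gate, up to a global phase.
X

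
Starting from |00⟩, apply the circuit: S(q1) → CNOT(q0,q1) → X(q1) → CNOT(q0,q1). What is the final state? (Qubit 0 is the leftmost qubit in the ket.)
|01⟩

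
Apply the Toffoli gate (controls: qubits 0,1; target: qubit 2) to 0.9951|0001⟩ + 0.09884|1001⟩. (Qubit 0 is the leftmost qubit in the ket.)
0.9951|0001⟩ + 0.09884|1001⟩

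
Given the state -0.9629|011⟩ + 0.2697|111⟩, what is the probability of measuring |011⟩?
0.9272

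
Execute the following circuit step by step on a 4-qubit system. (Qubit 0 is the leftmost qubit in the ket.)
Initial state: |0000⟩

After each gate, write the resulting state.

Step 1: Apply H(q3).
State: 1/√2|0000⟩ + 1/√2|0001⟩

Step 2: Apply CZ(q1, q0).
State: 1/√2|0000⟩ + 1/√2|0001⟩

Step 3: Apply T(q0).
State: 1/√2|0000⟩ + 1/√2|0001⟩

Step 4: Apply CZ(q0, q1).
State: 1/√2|0000⟩ + 1/√2|0001⟩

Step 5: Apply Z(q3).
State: 1/√2|0000⟩ - 1/√2|0001⟩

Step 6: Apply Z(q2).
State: 1/√2|0000⟩ - 1/√2|0001⟩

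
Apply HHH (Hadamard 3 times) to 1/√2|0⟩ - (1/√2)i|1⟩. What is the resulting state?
(1/2 - (1/2)i)|0⟩ + (1/2 + (1/2)i)|1⟩

H² = I, so H^3 = H: a single Hadamard. With (a, b) = (1/√2, -(1/√2)i), H gives ((a + b)/√2, (a − b)/√2) = ((1/2 - (1/2)i), (1/2 + (1/2)i)).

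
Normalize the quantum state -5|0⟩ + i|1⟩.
-0.9806|0⟩ + 0.1961i|1⟩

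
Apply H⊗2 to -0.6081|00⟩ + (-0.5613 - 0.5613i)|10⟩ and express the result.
(-0.5847 - 0.2807i)|00⟩ + (-0.5847 - 0.2807i)|01⟩ + (-0.0234 + 0.2807i)|10⟩ + (-0.0234 + 0.2807i)|11⟩

H⊗2 gives amp(|y⟩) = (1/2) Σ_x (−1)^(x·y) amp(|x⟩), where x·y is the number of positions in which both x and y have a 1.
|00⟩: (-0.6081 + (-0.5613 - 0.5613i))/2 = (-0.5847 - 0.2807i)
|01⟩: (-0.6081 + (-0.5613 - 0.5613i))/2 = (-0.5847 - 0.2807i)
|10⟩: (-0.6081 - (-0.5613 - 0.5613i))/2 = (-0.0234 + 0.2807i)
|11⟩: (-0.6081 - (-0.5613 - 0.5613i))/2 = (-0.0234 + 0.2807i)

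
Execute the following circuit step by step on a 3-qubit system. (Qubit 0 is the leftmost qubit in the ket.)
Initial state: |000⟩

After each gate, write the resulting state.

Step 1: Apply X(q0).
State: |100⟩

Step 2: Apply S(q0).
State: i|100⟩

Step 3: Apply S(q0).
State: -|100⟩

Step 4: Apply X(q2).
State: -|101⟩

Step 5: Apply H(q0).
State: -1/√2|001⟩ + 1/√2|101⟩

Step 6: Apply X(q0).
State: 1/√2|001⟩ - 1/√2|101⟩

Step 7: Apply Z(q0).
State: 1/√2|001⟩ + 1/√2|101⟩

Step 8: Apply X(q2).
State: 1/√2|000⟩ + 1/√2|100⟩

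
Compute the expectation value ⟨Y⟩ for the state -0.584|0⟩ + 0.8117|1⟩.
0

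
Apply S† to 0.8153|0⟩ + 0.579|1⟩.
0.8153|0⟩ - 0.579i|1⟩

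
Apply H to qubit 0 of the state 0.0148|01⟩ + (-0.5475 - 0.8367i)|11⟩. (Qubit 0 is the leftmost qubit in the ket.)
(-0.3767 - 0.5916i)|01⟩ + (0.3976 + 0.5916i)|11⟩

H on qubit 0 mixes each pair of kets that differ only in qubit 0: amplitudes (a, b) of (|…0…⟩, |…1…⟩) become ((a + b)/√2, (a − b)/√2). Kets absent from the input have amplitude 0.
(|01⟩, |11⟩): (a, b) = (0.0148, (-0.5475 - 0.8367i)) → ((-0.3767 - 0.5916i), (0.3976 + 0.5916i))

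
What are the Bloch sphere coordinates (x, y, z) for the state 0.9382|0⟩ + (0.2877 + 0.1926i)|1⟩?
(0.5398, 0.3614, 0.7604)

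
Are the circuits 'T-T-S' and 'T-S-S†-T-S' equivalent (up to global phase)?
Yes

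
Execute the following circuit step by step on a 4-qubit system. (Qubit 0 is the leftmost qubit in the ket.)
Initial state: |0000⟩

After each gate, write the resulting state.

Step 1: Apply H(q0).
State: 1/√2|0000⟩ + 1/√2|1000⟩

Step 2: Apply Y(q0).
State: -(1/√2)i|0000⟩ + (1/√2)i|1000⟩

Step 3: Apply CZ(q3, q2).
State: -(1/√2)i|0000⟩ + (1/√2)i|1000⟩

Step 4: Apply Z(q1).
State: -(1/√2)i|0000⟩ + (1/√2)i|1000⟩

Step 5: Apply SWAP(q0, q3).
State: -(1/√2)i|0000⟩ + (1/√2)i|0001⟩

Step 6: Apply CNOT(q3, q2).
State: -(1/√2)i|0000⟩ + (1/√2)i|0011⟩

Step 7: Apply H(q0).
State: -(1/2)i|0000⟩ + (1/2)i|0011⟩ - (1/2)i|1000⟩ + (1/2)i|1011⟩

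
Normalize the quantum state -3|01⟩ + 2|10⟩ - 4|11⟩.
-0.5571|01⟩ + 0.3714|10⟩ - 0.7428|11⟩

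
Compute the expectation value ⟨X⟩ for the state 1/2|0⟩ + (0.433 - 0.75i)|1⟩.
0.433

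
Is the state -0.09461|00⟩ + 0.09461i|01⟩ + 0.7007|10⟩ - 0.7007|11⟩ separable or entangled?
Entangled

Writing the state as a|00⟩ + b|01⟩ + c|10⟩ + d|11⟩, it is a product state iff ad − bc = 0.
Here (a, b, c, d) = (-0.09461, 0.09461i, 0.7007, -0.7007): ad − bc = (-0.09461)(-0.7007) − (0.09461i)(0.7007) = (0.06629 - 0.06629i) ≠ 0, so the state is entangled.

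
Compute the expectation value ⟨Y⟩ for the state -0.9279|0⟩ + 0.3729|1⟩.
0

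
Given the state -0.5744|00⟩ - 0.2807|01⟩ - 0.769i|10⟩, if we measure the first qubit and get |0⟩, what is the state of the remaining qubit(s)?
-0.8985|0⟩ - 0.4391|1⟩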